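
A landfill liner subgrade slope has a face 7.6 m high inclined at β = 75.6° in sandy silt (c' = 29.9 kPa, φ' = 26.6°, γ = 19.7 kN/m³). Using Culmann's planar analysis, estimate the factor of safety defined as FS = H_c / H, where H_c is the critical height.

H_c = (4c'/γ) · sinβ cosφ' / [1 − cos(β − φ')]
    = (4·29.9/19.7) · sin75.6°·cos26.6° / [1 − cos49.0°]
    = 6.071 · 0.8661 / 0.3439 = 15.29 m
FS = H_c / H = 15.29 / 7.6 = 2.011

FS = 2.01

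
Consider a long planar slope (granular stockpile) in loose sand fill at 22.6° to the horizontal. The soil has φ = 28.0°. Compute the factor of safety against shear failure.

FS = 1.28

For a dry cohesionless infinite slope the factor of safety is FS = tanφ / tanβ.
FS = tan28.0° / tan22.6° = 0.5317 / 0.4163 = 1.277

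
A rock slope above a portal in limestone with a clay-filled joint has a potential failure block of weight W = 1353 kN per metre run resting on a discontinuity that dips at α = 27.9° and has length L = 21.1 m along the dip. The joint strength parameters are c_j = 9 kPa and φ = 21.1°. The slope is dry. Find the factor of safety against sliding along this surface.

Resolving the block weight along and normal to the plane and applying the Mohr–Coulomb strength on the joint:
N' = W cosα = 1353·cos27.9° = 1195.7 kN/m
Driving force T = W sinα = 1353·sin27.9° = 633.1 kN/m
Resisting force R = c_j·L + N'·tanφ = 9·21.1 + 1195.7·tan21.1° = 189.9 + 461.4 = 651.3 kN/m
FS = R / T = 651.3 / 633.1 = 1.029

FS = 1.03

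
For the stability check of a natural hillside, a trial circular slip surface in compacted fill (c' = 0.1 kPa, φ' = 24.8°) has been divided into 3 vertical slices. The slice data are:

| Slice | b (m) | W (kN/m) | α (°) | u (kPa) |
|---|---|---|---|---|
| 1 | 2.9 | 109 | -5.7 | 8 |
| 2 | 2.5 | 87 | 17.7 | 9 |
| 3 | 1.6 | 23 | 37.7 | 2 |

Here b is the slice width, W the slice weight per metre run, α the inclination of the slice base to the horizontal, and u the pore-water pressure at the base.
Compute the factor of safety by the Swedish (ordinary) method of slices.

Ordinary method of slices: FS = Σ[c'·Δl_i + (W_i cosα_i − u_i·Δl_i)·tanφ'] / Σ W_i sinα_i, with Δl_i = b_i / cosα_i.
Slice 1: Δl = 2.9/cos(-5.7°) = 2.914 m; N'_1 = 109·cos(-5.7°) − 8·2.914 = 85.1; c'Δl = 0.29; W sinα = -10.8
Slice 2: Δl = 2.5/cos17.7° = 2.624 m; N'_2 = 87·cos17.7° − 9·2.624 = 59.3; c'Δl = 0.26; W sinα = 26.5
Slice 3: Δl = 1.6/cos37.7° = 2.022 m; N'_3 = 23·cos37.7° − 2·2.022 = 14.2; c'Δl = 0.20; W sinα = 14.1
Σc'Δl = 0.8 kN/m; ΣN' = 158.6 kN/m; ΣW sinα = 29.7 kN/m
Resisting = 0.8 + 158.6·tan24.8° = 0.8 + 73.3 = 74.0 kN/m
FS = 74.0 / 29.7 = 2.493

FS = 2.49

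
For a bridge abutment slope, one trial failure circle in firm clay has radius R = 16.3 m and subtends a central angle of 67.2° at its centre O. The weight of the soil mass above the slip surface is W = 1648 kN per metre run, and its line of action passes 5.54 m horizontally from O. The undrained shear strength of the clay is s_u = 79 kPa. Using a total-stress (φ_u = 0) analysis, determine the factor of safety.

FS = 2.70

Taking moments about the centre O, the resisting moment is provided by the undrained shear strength acting along the arc:
Arc length L_a = R·θ = 16.3·(67.2°·π/180) = 16.3·1.1729 = 19.12 m
M_R = s_u·L_a·R = 79·19.12·16.3 = 24617.8 kN·m/m
M_D = W·d = 1648·5.54 = 9129.9 kN·m/m
FS = M_R / M_D = 24617.8 / 9129.9 = 2.696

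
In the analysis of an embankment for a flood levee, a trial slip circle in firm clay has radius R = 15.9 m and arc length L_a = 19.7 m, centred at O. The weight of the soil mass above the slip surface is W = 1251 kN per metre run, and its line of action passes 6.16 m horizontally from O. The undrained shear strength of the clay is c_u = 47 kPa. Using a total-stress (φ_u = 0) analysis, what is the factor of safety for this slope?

FS = 1.91

Taking moments about the centre O, the resisting moment is provided by the undrained shear strength acting along the arc:
M_R = c_u·L_a·R = 47·19.70·15.9 = 14721.8 kN·m/m
M_D = W·d = 1251·6.16 = 7706.2 kN·m/m
FS = M_R / M_D = 14721.8 / 7706.2 = 1.910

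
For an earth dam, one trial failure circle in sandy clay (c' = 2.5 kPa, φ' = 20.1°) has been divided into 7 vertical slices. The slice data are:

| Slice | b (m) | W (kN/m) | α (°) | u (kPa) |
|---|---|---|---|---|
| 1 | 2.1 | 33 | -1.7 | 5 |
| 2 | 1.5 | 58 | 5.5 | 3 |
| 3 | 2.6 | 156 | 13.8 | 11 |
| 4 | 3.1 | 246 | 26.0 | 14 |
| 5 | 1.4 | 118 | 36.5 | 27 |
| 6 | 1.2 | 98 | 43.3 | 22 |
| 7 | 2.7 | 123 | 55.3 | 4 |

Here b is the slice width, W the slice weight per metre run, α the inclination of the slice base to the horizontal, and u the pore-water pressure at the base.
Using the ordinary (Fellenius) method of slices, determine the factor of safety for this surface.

FS = 0.59

Ordinary method of slices: FS = Σ[c'·Δl_i + (W_i cosα_i − u_i·Δl_i)·tanφ'] / Σ W_i sinα_i, with Δl_i = b_i / cosα_i.
Slice 1: Δl = 2.1/cos(-1.7°) = 2.101 m; N'_1 = 33·cos(-1.7°) − 5·2.101 = 22.5; c'Δl = 5.25; W sinα = -1.0
Slice 2: Δl = 1.5/cos5.5° = 1.507 m; N'_2 = 58·cos5.5° − 3·1.507 = 53.2; c'Δl = 3.77; W sinα = 5.6
Slice 3: Δl = 2.6/cos13.8° = 2.677 m; N'_3 = 156·cos13.8° − 11·2.677 = 122.0; c'Δl = 6.69; W sinα = 37.2
Slice 4: Δl = 3.1/cos26.0° = 3.449 m; N'_4 = 246·cos26.0° − 14·3.449 = 172.8; c'Δl = 8.62; W sinα = 107.8
Slice 5: Δl = 1.4/cos36.5° = 1.742 m; N'_5 = 118·cos36.5° − 27·1.742 = 47.8; c'Δl = 4.35; W sinα = 70.2
Slice 6: Δl = 1.2/cos43.3° = 1.649 m; N'_6 = 98·cos43.3° − 22·1.649 = 35.0; c'Δl = 4.12; W sinα = 67.2
Slice 7: Δl = 2.7/cos55.3° = 4.743 m; N'_7 = 123·cos55.3° − 4·4.743 = 51.1; c'Δl = 11.86; W sinα = 101.1
Σc'Δl = 44.7 kN/m; ΣN' = 504.5 kN/m; ΣW sinα = 388.2 kN/m
Resisting = 44.7 + 504.5·tan20.1° = 44.7 + 184.6 = 229.3 kN/m
FS = 229.3 / 388.2 = 0.591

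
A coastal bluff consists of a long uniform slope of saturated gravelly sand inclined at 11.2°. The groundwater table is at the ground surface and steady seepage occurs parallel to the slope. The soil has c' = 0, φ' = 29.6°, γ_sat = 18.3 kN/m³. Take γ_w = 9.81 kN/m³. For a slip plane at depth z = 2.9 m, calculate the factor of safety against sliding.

FS = 1.33

With seepage parallel to the slope and the water table at the surface, the effective normal stress on the slip plane uses the buoyant unit weight γ' = γ_sat − γ_w while the driving shear stress uses γ_sat:
FS = [c' + γ' z cos²β tanφ'] / [γ_sat z sinβ cosβ]
(For c' = 0 this reduces to FS = (γ'/γ_sat)·tanφ'/tanβ.)
γ' = 18.3 − 9.81 = 8.49 kN/m³
Numerator = 0.0 + 8.49·2.9·cos²11.2°·tan29.6° = 0.0 + 8.49·2.9·0.9623·0.5681 = 13.459 kPa
Denominator = 18.3·2.9·sin11.2°·cos11.2° = 18.3·2.9·0.1942·0.9810 = 10.112 kPa
FS = 13.459 / 10.112 = 1.331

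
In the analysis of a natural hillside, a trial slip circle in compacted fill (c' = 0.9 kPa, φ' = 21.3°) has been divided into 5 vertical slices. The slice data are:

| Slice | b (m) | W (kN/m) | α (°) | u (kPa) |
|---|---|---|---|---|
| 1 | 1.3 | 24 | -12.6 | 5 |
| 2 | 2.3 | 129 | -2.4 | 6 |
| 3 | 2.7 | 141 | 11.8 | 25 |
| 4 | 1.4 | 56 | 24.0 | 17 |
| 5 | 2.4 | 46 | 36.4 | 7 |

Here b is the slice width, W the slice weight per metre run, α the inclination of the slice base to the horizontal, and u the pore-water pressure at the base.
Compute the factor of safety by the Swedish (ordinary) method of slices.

FS = 1.53

Ordinary method of slices: FS = Σ[c'·Δl_i + (W_i cosα_i − u_i·Δl_i)·tanφ'] / Σ W_i sinα_i, with Δl_i = b_i / cosα_i.
Slice 1: Δl = 1.3/cos(-12.6°) = 1.332 m; N'_1 = 24·cos(-12.6°) − 5·1.332 = 16.8; c'Δl = 1.20; W sinα = -5.2
Slice 2: Δl = 2.3/cos(-2.4°) = 2.302 m; N'_2 = 129·cos(-2.4°) − 6·2.302 = 115.1; c'Δl = 2.07; W sinα = -5.4
Slice 3: Δl = 2.7/cos11.8° = 2.758 m; N'_3 = 141·cos11.8° − 25·2.758 = 69.1; c'Δl = 2.48; W sinα = 28.8
Slice 4: Δl = 1.4/cos24.0° = 1.532 m; N'_4 = 56·cos24.0° − 17·1.532 = 25.1; c'Δl = 1.38; W sinα = 22.8
Slice 5: Δl = 2.4/cos36.4° = 2.982 m; N'_5 = 46·cos36.4° − 7·2.982 = 16.2; c'Δl = 2.68; W sinα = 27.3
Σc'Δl = 9.8 kN/m; ΣN' = 242.2 kN/m; ΣW sinα = 68.3 kN/m
Resisting = 9.8 + 242.2·tan21.3° = 9.8 + 94.4 = 104.2 kN/m
FS = 104.2 / 68.3 = 1.527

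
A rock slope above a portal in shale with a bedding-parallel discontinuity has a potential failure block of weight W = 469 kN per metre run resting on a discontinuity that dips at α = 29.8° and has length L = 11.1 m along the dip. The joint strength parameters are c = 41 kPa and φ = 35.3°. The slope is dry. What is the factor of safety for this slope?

FS = 3.19

Resolving the block weight along and normal to the plane and applying the Mohr–Coulomb strength on the joint:
N' = W cosα = 469·cos29.8° = 407.0 kN/m
Driving force T = W sinα = 469·sin29.8° = 233.1 kN/m
Resisting force R = c·L + N'·tanφ = 41·11.1 + 407.0·tan35.3° = 455.1 + 288.2 = 743.3 kN/m
FS = R / T = 743.3 / 233.1 = 3.189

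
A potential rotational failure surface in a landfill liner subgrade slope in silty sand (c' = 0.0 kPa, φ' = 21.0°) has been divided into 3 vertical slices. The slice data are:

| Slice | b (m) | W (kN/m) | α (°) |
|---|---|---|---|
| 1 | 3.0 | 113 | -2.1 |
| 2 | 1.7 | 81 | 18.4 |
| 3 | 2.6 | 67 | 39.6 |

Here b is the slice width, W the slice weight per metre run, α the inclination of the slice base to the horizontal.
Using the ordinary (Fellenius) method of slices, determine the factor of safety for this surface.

FS = 1.44

Ordinary method of slices: FS = Σ[c'·Δl_i + (W_i cosα_i)·tanφ'] / Σ W_i sinα_i, with Δl_i = b_i / cosα_i.
Slice 1: Δl = 3.0/cos(-2.1°) = 3.002 m; N'_1 = 113·cos(-2.1°) = 112.9; c'Δl = 0.00; W sinα = -4.1
Slice 2: Δl = 1.7/cos18.4° = 1.792 m; N'_2 = 81·cos18.4° = 76.9; c'Δl = 0.00; W sinα = 25.6
Slice 3: Δl = 2.6/cos39.6° = 3.374 m; N'_3 = 67·cos39.6° = 51.6; c'Δl = 0.00; W sinα = 42.7
Σc'Δl = 0.0 kN/m; ΣN' = 241.4 kN/m; ΣW sinα = 64.1 kN/m
Resisting = 0.0 + 241.4·tan21.0° = 0.0 + 92.7 = 92.7 kN/m
FS = 92.7 / 64.1 = 1.445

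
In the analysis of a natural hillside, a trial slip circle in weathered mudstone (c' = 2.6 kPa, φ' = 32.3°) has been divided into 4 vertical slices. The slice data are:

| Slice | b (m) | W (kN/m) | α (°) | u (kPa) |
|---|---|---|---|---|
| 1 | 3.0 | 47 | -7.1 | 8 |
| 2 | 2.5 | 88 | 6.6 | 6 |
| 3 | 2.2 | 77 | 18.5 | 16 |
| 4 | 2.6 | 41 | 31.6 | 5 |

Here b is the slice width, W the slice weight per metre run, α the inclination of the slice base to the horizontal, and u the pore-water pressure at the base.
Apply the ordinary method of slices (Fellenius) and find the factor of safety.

Ordinary method of slices: FS = Σ[c'·Δl_i + (W_i cosα_i − u_i·Δl_i)·tanφ'] / Σ W_i sinα_i, with Δl_i = b_i / cosα_i.
Slice 1: Δl = 3.0/cos(-7.1°) = 3.023 m; N'_1 = 47·cos(-7.1°) − 8·3.023 = 22.5; c'Δl = 7.86; W sinα = -5.8
Slice 2: Δl = 2.5/cos6.6° = 2.517 m; N'_2 = 88·cos6.6° − 6·2.517 = 72.3; c'Δl = 6.54; W sinα = 10.1
Slice 3: Δl = 2.2/cos18.5° = 2.320 m; N'_3 = 77·cos18.5° − 16·2.320 = 35.9; c'Δl = 6.03; W sinα = 24.4
Slice 4: Δl = 2.6/cos31.6° = 3.053 m; N'_4 = 41·cos31.6° − 5·3.053 = 19.7; c'Δl = 7.94; W sinα = 21.5
Σc'Δl = 28.4 kN/m; ΣN' = 150.3 kN/m; ΣW sinα = 50.2 kN/m
Resisting = 28.4 + 150.3·tan32.3° = 28.4 + 95.0 = 123.4 kN/m
FS = 123.4 / 50.2 = 2.457

FS = 2.46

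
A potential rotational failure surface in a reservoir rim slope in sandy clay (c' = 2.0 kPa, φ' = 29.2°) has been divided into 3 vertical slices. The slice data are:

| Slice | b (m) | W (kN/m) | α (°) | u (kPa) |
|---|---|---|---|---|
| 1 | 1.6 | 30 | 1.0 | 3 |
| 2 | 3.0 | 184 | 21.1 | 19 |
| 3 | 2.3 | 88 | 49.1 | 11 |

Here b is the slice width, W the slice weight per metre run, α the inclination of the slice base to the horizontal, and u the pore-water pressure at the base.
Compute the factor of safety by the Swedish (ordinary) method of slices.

FS = 0.77

Ordinary method of slices: FS = Σ[c'·Δl_i + (W_i cosα_i − u_i·Δl_i)·tanφ'] / Σ W_i sinα_i, with Δl_i = b_i / cosα_i.
Slice 1: Δl = 1.6/cos1.0° = 1.600 m; N'_1 = 30·cos1.0° − 3·1.600 = 25.2; c'Δl = 3.20; W sinα = 0.5
Slice 2: Δl = 3.0/cos21.1° = 3.216 m; N'_2 = 184·cos21.1° − 19·3.216 = 110.6; c'Δl = 6.43; W sinα = 66.2
Slice 3: Δl = 2.3/cos49.1° = 3.513 m; N'_3 = 88·cos49.1° − 11·3.513 = 19.0; c'Δl = 7.03; W sinα = 66.5
Σc'Δl = 16.7 kN/m; ΣN' = 154.7 kN/m; ΣW sinα = 133.3 kN/m
Resisting = 16.7 + 154.7·tan29.2° = 16.7 + 86.5 = 103.1 kN/m
FS = 103.1 / 133.3 = 0.774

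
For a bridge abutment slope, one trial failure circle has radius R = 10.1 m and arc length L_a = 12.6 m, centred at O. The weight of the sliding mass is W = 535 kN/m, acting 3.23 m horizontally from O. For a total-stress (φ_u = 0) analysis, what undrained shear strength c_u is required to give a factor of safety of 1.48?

FS = c_u·L_a·R / (W·d), so c_u = FS·W·d / (L_a·R).
c_u = 1.48·535·3.23 / (12.60·10.1) = 2557.5 / 127.26 = 20.10 kPa

c_u = 20.1 kPa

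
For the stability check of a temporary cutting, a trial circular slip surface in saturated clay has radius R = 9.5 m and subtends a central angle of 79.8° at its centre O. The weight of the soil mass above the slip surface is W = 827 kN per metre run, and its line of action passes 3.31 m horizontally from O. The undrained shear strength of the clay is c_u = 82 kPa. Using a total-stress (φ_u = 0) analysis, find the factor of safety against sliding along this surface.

FS = 3.77

Taking moments about the centre O, the resisting moment is provided by the undrained shear strength acting along the arc:
Arc length L_a = R·θ = 9.5·(79.8°·π/180) = 9.5·1.3928 = 13.23 m
M_R = c_u·L_a·R = 82·13.23·9.5 = 10307.2 kN·m/m
M_D = W·d = 827·3.31 = 2737.4 kN·m/m
FS = M_R / M_D = 10307.2 / 2737.4 = 3.765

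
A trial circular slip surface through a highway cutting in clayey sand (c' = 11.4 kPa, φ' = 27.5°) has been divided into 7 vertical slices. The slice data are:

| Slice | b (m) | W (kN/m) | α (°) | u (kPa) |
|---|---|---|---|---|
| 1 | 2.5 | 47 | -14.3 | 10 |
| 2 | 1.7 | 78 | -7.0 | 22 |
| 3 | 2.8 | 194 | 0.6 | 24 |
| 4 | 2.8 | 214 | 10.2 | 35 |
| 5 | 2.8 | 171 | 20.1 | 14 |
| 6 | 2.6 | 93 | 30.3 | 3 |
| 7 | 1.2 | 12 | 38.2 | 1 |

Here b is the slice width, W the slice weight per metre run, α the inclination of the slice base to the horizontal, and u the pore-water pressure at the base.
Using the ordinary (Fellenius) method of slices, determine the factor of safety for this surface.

Ordinary method of slices: FS = Σ[c'·Δl_i + (W_i cosα_i − u_i·Δl_i)·tanφ'] / Σ W_i sinα_i, with Δl_i = b_i / cosα_i.
Slice 1: Δl = 2.5/cos(-14.3°) = 2.580 m; N'_1 = 47·cos(-14.3°) − 10·2.580 = 19.7; c'Δl = 29.41; W sinα = -11.6
Slice 2: Δl = 1.7/cos(-7.0°) = 1.713 m; N'_2 = 78·cos(-7.0°) − 22·1.713 = 39.7; c'Δl = 19.53; W sinα = -9.5
Slice 3: Δl = 2.8/cos0.6° = 2.800 m; N'_3 = 194·cos0.6° − 24·2.800 = 126.8; c'Δl = 31.92; W sinα = 2.0
Slice 4: Δl = 2.8/cos10.2° = 2.845 m; N'_4 = 214·cos10.2° − 35·2.845 = 111.0; c'Δl = 32.43; W sinα = 37.9
Slice 5: Δl = 2.8/cos20.1° = 2.982 m; N'_5 = 171·cos20.1° − 14·2.982 = 118.8; c'Δl = 33.99; W sinα = 58.8
Slice 6: Δl = 2.6/cos30.3° = 3.011 m; N'_6 = 93·cos30.3° − 3·3.011 = 71.3; c'Δl = 34.33; W sinα = 46.9
Slice 7: Δl = 1.2/cos38.2° = 1.527 m; N'_7 = 12·cos38.2° − 1·1.527 = 7.9; c'Δl = 17.41; W sinα = 7.4
Σc'Δl = 199.0 kN/m; ΣN' = 495.3 kN/m; ΣW sinα = 131.9 kN/m
Resisting = 199.0 + 495.3·tan27.5° = 199.0 + 257.8 = 456.9 kN/m
FS = 456.9 / 131.9 = 3.463

FS = 3.46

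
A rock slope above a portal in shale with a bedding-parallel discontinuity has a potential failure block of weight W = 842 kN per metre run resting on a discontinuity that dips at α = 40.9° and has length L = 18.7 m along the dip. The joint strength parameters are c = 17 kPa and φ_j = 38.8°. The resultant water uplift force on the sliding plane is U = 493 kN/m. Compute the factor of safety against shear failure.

Resolving the block weight along and normal to the plane and applying the Mohr–Coulomb strength on the joint:
N' = W cosα − U = 842·cos40.9° − 493 = 143.4 kN/m
Driving force T = W sinα = 842·sin40.9° = 551.3 kN/m
Resisting force R = c·L + N'·tanφ_j = 17·18.7 + 143.4·tan38.8° = 317.9 + 115.3 = 433.2 kN/m
FS = R / T = 433.2 / 551.3 = 0.786

FS = 0.79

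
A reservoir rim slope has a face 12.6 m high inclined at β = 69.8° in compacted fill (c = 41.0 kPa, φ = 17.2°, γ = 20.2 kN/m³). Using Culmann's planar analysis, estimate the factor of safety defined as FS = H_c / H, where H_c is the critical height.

FS = 1.47

H_c = (4c/γ) · sinβ cosφ / [1 − cos(β − φ)]
    = (4·41.0/20.2) · sin69.8°·cos17.2° / [1 − cos52.6°]
    = 8.119 · 0.8965 / 0.3926 = 18.54 m
FS = H_c / H = 18.54 / 12.6 = 1.471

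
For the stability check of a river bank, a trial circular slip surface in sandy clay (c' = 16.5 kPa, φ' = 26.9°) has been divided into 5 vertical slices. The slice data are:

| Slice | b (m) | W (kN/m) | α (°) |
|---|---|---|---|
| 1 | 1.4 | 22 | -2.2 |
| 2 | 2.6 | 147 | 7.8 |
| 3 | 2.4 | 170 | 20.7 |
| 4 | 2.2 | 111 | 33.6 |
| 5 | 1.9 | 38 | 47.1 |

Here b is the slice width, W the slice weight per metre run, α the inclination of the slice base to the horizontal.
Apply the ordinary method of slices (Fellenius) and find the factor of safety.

Ordinary method of slices: FS = Σ[c'·Δl_i + (W_i cosα_i)·tanφ'] / Σ W_i sinα_i, with Δl_i = b_i / cosα_i.
Slice 1: Δl = 1.4/cos(-2.2°) = 1.401 m; N'_1 = 22·cos(-2.2°) = 22.0; c'Δl = 23.12; W sinα = -0.8
Slice 2: Δl = 2.6/cos7.8° = 2.624 m; N'_2 = 147·cos7.8° = 145.6; c'Δl = 43.30; W sinα = 20.0
Slice 3: Δl = 2.4/cos20.7° = 2.566 m; N'_3 = 170·cos20.7° = 159.0; c'Δl = 42.33; W sinα = 60.1
Slice 4: Δl = 2.2/cos33.6° = 2.641 m; N'_4 = 111·cos33.6° = 92.5; c'Δl = 43.58; W sinα = 61.4
Slice 5: Δl = 1.9/cos47.1° = 2.791 m; N'_5 = 38·cos47.1° = 25.9; c'Δl = 46.05; W sinα = 27.8
Σc'Δl = 198.4 kN/m; ΣN' = 445.0 kN/m; ΣW sinα = 168.5 kN/m
Resisting = 198.4 + 445.0·tan26.9° = 198.4 + 225.7 = 424.1 kN/m
FS = 424.1 / 168.5 = 2.518

FS = 2.52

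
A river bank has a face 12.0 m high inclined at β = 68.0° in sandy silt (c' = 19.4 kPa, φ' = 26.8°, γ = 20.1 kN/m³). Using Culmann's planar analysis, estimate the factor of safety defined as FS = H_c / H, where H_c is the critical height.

FS = 1.08

H_c = (4c'/γ) · sinβ cosφ' / [1 − cos(β − φ')]
    = (4·19.4/20.1) · sin68.0°·cos26.8° / [1 − cos41.2°]
    = 3.861 · 0.8276 / 0.2476 = 12.90 m
FS = H_c / H = 12.90 / 12.0 = 1.075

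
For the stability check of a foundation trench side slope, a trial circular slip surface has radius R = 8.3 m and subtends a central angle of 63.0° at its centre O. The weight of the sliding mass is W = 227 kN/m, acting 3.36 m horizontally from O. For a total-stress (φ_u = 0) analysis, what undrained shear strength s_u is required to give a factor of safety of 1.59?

s_u = 16.0 kPa

FS = s_u·L_a·R / (W·d), so s_u = FS·W·d / (L_a·R).
Arc length L_a = R·θ = 8.3·(63.0°·π/180) = 8.3·1.0996 = 9.13 m
s_u = 1.59·227·3.36 / (9.13·8.3) = 1212.7 / 75.75 = 16.01 kPa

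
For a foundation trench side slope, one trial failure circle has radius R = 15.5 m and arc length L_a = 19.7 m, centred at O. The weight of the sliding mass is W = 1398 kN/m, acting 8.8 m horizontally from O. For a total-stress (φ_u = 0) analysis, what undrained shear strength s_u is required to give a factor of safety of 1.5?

s_u = 60.4 kPa

FS = s_u·L_a·R / (W·d), so s_u = FS·W·d / (L_a·R).
s_u = 1.5·1398·8.8 / (19.70·15.5) = 18453.6 / 305.35 = 60.43 kPa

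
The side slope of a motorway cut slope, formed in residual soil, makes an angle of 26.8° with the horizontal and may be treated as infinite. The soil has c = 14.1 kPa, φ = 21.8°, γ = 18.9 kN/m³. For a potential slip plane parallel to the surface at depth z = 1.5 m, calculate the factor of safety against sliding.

FS = 2.03

For an infinite slope with a slip plane parallel to the surface (no pore pressure): FS = [c + γz cos²β tanφ] / [γz sinβ cosβ].
γz = 18.9·1.5 = 28.35 kN/m²
Numerator = 14.1 + 28.35·cos²26.8°·tan21.8° = 14.1 + 28.35·0.7967·0.4000 = 23.134 kPa
Denominator = 28.35·sin26.8°·cos26.8° = 28.35·0.4509·0.8926 = 11.409 kPa
FS = 23.134 / 11.409 = 2.028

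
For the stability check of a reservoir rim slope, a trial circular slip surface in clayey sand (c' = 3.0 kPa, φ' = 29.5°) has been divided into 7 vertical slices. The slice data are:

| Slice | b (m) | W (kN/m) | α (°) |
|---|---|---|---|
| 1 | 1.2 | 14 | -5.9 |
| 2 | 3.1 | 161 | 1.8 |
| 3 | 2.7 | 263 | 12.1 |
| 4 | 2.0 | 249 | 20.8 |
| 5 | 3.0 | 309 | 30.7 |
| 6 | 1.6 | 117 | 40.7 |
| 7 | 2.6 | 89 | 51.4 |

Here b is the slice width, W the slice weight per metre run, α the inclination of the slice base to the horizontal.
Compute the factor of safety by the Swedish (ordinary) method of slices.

FS = 1.48

Ordinary method of slices: FS = Σ[c'·Δl_i + (W_i cosα_i)·tanφ'] / Σ W_i sinα_i, with Δl_i = b_i / cosα_i.
Slice 1: Δl = 1.2/cos(-5.9°) = 1.206 m; N'_1 = 14·cos(-5.9°) = 13.9; c'Δl = 3.62; W sinα = -1.4
Slice 2: Δl = 3.1/cos1.8° = 3.102 m; N'_2 = 161·cos1.8° = 160.9; c'Δl = 9.30; W sinα = 5.1
Slice 3: Δl = 2.7/cos12.1° = 2.761 m; N'_3 = 263·cos12.1° = 257.2; c'Δl = 8.28; W sinα = 55.1
Slice 4: Δl = 2.0/cos20.8° = 2.139 m; N'_4 = 249·cos20.8° = 232.8; c'Δl = 6.42; W sinα = 88.4
Slice 5: Δl = 3.0/cos30.7° = 3.489 m; N'_5 = 309·cos30.7° = 265.7; c'Δl = 10.47; W sinα = 157.8
Slice 6: Δl = 1.6/cos40.7° = 2.110 m; N'_6 = 117·cos40.7° = 88.7; c'Δl = 6.33; W sinα = 76.3
Slice 7: Δl = 2.6/cos51.4° = 4.167 m; N'_7 = 89·cos51.4° = 55.5; c'Δl = 12.50; W sinα = 69.6
Σc'Δl = 56.9 kN/m; ΣN' = 1074.7 kN/m; ΣW sinα = 450.8 kN/m
Resisting = 56.9 + 1074.7·tan29.5° = 56.9 + 608.0 = 665.0 kN/m
FS = 665.0 / 450.8 = 1.475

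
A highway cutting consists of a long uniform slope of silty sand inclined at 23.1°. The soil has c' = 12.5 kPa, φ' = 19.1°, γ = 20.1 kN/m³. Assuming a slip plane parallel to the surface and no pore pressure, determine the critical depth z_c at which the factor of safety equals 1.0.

z_c = 9.16 m

Setting FS = 1.00 in FS = [c' + γz cos²β tanφ'] / [γz sinβ cosβ] and solving for z:
z = c' / [γ cosβ (FS·sinβ − cosβ·tanφ')]
  = 12.5 / [20.1·cos23.1°·(1.00·sin23.1° − cos23.1°·tan19.1°)]
  = 12.5 / [20.1·0.9198·(1.00·0.3923 − 0.9198·0.3463)]
  = 12.5 / 1.3648 = 9.159 m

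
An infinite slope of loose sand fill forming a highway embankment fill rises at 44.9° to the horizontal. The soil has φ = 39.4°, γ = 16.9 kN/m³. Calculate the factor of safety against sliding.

For a dry cohesionless infinite slope the factor of safety is FS = tanφ / tanβ.
FS = tan39.4° / tan44.9° = 0.8214 / 0.9965 = 0.824

FS = 0.82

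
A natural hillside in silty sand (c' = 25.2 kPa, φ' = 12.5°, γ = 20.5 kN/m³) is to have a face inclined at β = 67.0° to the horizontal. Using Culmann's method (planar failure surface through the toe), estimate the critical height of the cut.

Culmann's analysis gives the critical failure plane at α_cr = (β + φ')/2 = (67.0 + 12.5)/2 = 39.8°, and the critical height
H_c = (4c'/γ) · sinβ cosφ' / [1 − cos(β − φ')]
    = (4·25.2/20.5) · sin67.0°·cos12.5° / [1 − cos(54.5°)]
    = 4.917 · 0.9205·0.9763 / [1 − 0.5807]
    = 4.917 · 0.8987 / 0.4193
    = 10.54 m

H_c = 10.54 m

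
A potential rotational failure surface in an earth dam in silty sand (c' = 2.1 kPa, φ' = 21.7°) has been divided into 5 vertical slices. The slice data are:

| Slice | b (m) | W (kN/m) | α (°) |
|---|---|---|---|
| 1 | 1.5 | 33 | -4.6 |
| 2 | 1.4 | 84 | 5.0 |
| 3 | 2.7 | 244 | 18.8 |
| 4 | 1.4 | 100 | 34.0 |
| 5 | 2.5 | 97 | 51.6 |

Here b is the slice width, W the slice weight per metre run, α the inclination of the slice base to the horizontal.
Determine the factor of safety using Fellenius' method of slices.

Ordinary method of slices: FS = Σ[c'·Δl_i + (W_i cosα_i)·tanφ'] / Σ W_i sinα_i, with Δl_i = b_i / cosα_i.
Slice 1: Δl = 1.5/cos(-4.6°) = 1.505 m; N'_1 = 33·cos(-4.6°) = 32.9; c'Δl = 3.16; W sinα = -2.6
Slice 2: Δl = 1.4/cos5.0° = 1.405 m; N'_2 = 84·cos5.0° = 83.7; c'Δl = 2.95; W sinα = 7.3
Slice 3: Δl = 2.7/cos18.8° = 2.852 m; N'_3 = 244·cos18.8° = 231.0; c'Δl = 5.99; W sinα = 78.6
Slice 4: Δl = 1.4/cos34.0° = 1.689 m; N'_4 = 100·cos34.0° = 82.9; c'Δl = 3.55; W sinα = 55.9
Slice 5: Δl = 2.5/cos51.6° = 4.025 m; N'_5 = 97·cos51.6° = 60.3; c'Δl = 8.45; W sinα = 76.0
Σc'Δl = 24.1 kN/m; ΣN' = 490.7 kN/m; ΣW sinα = 215.2 kN/m
Resisting = 24.1 + 490.7·tan21.7° = 24.1 + 195.3 = 219.4 kN/m
FS = 219.4 / 215.2 = 1.019

FS = 1.02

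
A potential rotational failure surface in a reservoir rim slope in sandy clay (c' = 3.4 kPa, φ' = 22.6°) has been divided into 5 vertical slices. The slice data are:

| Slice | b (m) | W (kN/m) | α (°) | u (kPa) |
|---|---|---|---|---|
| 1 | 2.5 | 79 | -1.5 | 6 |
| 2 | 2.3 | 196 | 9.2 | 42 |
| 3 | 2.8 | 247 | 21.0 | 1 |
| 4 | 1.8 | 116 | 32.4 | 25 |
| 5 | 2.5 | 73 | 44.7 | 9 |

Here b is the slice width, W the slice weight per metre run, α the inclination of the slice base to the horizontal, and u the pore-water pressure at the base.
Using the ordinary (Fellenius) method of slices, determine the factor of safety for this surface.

Ordinary method of slices: FS = Σ[c'·Δl_i + (W_i cosα_i − u_i·Δl_i)·tanφ'] / Σ W_i sinα_i, with Δl_i = b_i / cosα_i.
Slice 1: Δl = 2.5/cos(-1.5°) = 2.501 m; N'_1 = 79·cos(-1.5°) − 6·2.501 = 64.0; c'Δl = 8.50; W sinα = -2.1
Slice 2: Δl = 2.3/cos9.2° = 2.330 m; N'_2 = 196·cos9.2° − 42·2.330 = 95.6; c'Δl = 7.92; W sinα = 31.3
Slice 3: Δl = 2.8/cos21.0° = 2.999 m; N'_3 = 247·cos21.0° − 1·2.999 = 227.6; c'Δl = 10.20; W sinα = 88.5
Slice 4: Δl = 1.8/cos32.4° = 2.132 m; N'_4 = 116·cos32.4° − 25·2.132 = 44.6; c'Δl = 7.25; W sinα = 62.2
Slice 5: Δl = 2.5/cos44.7° = 3.517 m; N'_5 = 73·cos44.7° − 9·3.517 = 20.2; c'Δl = 11.96; W sinα = 51.3
Σc'Δl = 45.8 kN/m; ΣN' = 452.1 kN/m; ΣW sinα = 231.3 kN/m
Resisting = 45.8 + 452.1·tan22.6° = 45.8 + 188.2 = 234.0 kN/m
FS = 234.0 / 231.3 = 1.012

FS = 1.01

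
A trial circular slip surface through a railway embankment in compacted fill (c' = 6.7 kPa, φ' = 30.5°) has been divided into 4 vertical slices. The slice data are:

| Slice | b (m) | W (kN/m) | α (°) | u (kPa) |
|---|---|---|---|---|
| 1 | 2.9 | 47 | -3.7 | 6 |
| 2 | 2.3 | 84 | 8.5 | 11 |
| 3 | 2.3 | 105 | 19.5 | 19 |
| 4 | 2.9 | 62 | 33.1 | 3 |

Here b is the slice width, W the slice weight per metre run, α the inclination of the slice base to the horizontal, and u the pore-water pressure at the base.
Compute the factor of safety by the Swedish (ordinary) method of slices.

Ordinary method of slices: FS = Σ[c'·Δl_i + (W_i cosα_i − u_i·Δl_i)·tanφ'] / Σ W_i sinα_i, with Δl_i = b_i / cosα_i.
Slice 1: Δl = 2.9/cos(-3.7°) = 2.906 m; N'_1 = 47·cos(-3.7°) − 6·2.906 = 29.5; c'Δl = 19.47; W sinα = -3.0
Slice 2: Δl = 2.3/cos8.5° = 2.326 m; N'_2 = 84·cos8.5° − 11·2.326 = 57.5; c'Δl = 15.58; W sinα = 12.4
Slice 3: Δl = 2.3/cos19.5° = 2.440 m; N'_3 = 105·cos19.5° − 19·2.440 = 52.6; c'Δl = 16.35; W sinα = 35.0
Slice 4: Δl = 2.9/cos33.1° = 3.462 m; N'_4 = 62·cos33.1° − 3·3.462 = 41.6; c'Δl = 23.19; W sinα = 33.9
Σc'Δl = 74.6 kN/m; ΣN' = 181.1 kN/m; ΣW sinα = 78.3 kN/m
Resisting = 74.6 + 181.1·tan30.5° = 74.6 + 106.7 = 181.3 kN/m
FS = 181.3 / 78.3 = 2.316

FS = 2.32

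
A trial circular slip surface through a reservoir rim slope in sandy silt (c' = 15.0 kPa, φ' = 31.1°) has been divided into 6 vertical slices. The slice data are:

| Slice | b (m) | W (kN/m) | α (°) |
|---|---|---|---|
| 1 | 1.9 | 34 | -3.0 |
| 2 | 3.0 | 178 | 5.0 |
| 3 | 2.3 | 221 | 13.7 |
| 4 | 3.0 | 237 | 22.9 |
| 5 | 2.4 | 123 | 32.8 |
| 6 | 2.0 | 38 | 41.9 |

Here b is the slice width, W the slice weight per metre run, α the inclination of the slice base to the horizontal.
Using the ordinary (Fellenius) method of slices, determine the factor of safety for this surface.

Ordinary method of slices: FS = Σ[c'·Δl_i + (W_i cosα_i)·tanφ'] / Σ W_i sinα_i, with Δl_i = b_i / cosα_i.
Slice 1: Δl = 1.9/cos(-3.0°) = 1.903 m; N'_1 = 34·cos(-3.0°) = 34.0; c'Δl = 28.54; W sinα = -1.8
Slice 2: Δl = 3.0/cos5.0° = 3.011 m; N'_2 = 178·cos5.0° = 177.3; c'Δl = 45.17; W sinα = 15.5
Slice 3: Δl = 2.3/cos13.7° = 2.367 m; N'_3 = 221·cos13.7° = 214.7; c'Δl = 35.51; W sinα = 52.3
Slice 4: Δl = 3.0/cos22.9° = 3.257 m; N'_4 = 237·cos22.9° = 218.3; c'Δl = 48.85; W sinα = 92.2
Slice 5: Δl = 2.4/cos32.8° = 2.855 m; N'_5 = 123·cos32.8° = 103.4; c'Δl = 42.83; W sinα = 66.6
Slice 6: Δl = 2.0/cos41.9° = 2.687 m; N'_6 = 38·cos41.9° = 28.3; c'Δl = 40.31; W sinα = 25.4
Σc'Δl = 241.2 kN/m; ΣN' = 776.0 kN/m; ΣW sinα = 250.3 kN/m
Resisting = 241.2 + 776.0·tan31.1° = 241.2 + 468.1 = 709.3 kN/m
FS = 709.3 / 250.3 = 2.834

FS = 2.83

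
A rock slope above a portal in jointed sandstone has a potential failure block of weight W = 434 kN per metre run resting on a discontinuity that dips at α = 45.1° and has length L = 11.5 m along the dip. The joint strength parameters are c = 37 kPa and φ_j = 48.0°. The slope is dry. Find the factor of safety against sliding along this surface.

FS = 2.49

Resolving the block weight along and normal to the plane and applying the Mohr–Coulomb strength on the joint:
N' = W cosα = 434·cos45.1° = 306.3 kN/m
Driving force T = W sinα = 434·sin45.1° = 307.4 kN/m
Resisting force R = c·L + N'·tanφ_j = 37·11.5 + 306.3·tan48.0° = 425.5 + 340.2 = 765.7 kN/m
FS = R / T = 765.7 / 307.4 = 2.491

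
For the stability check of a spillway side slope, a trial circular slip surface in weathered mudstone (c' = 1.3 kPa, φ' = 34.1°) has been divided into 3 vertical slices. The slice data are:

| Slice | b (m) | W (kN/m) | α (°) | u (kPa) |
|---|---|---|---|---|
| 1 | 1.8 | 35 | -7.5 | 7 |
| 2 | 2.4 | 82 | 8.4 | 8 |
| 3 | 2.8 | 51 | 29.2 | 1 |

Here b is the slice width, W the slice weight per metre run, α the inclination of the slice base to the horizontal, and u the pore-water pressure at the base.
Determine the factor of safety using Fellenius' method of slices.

FS = 2.92

Ordinary method of slices: FS = Σ[c'·Δl_i + (W_i cosα_i − u_i·Δl_i)·tanφ'] / Σ W_i sinα_i, with Δl_i = b_i / cosα_i.
Slice 1: Δl = 1.8/cos(-7.5°) = 1.816 m; N'_1 = 35·cos(-7.5°) − 7·1.816 = 22.0; c'Δl = 2.36; W sinα = -4.6
Slice 2: Δl = 2.4/cos8.4° = 2.426 m; N'_2 = 82·cos8.4° − 8·2.426 = 61.7; c'Δl = 3.15; W sinα = 12.0
Slice 3: Δl = 2.8/cos29.2° = 3.208 m; N'_3 = 51·cos29.2° − 1·3.208 = 41.3; c'Δl = 4.17; W sinα = 24.9
Σc'Δl = 9.7 kN/m; ΣN' = 125.0 kN/m; ΣW sinα = 32.3 kN/m
Resisting = 9.7 + 125.0·tan34.1° = 9.7 + 84.6 = 94.3 kN/m
FS = 94.3 / 32.3 = 2.921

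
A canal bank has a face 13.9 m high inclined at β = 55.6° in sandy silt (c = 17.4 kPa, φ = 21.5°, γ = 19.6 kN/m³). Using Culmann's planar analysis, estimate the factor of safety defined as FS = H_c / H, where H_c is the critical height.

FS = 1.14

H_c = (4c/γ) · sinβ cosφ / [1 − cos(β − φ)]
    = (4·17.4/19.6) · sin55.6°·cos21.5° / [1 − cos34.1°]
    = 3.551 · 0.7677 / 0.1719 = 15.86 m
FS = H_c / H = 15.86 / 13.9 = 1.141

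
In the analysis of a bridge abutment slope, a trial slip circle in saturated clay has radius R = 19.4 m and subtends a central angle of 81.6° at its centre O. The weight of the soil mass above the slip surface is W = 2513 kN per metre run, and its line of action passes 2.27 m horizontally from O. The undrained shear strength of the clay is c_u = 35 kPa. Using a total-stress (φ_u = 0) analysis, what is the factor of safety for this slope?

FS = 3.29

Taking moments about the centre O, the resisting moment is provided by the undrained shear strength acting along the arc:
Arc length L_a = R·θ = 19.4·(81.6°·π/180) = 19.4·1.4242 = 27.63 m
M_R = c_u·L_a·R = 35·27.63·19.4 = 18760.3 kN·m/m
M_D = W·d = 2513·2.27 = 5704.5 kN·m/m
FS = M_R / M_D = 18760.3 / 5704.5 = 3.289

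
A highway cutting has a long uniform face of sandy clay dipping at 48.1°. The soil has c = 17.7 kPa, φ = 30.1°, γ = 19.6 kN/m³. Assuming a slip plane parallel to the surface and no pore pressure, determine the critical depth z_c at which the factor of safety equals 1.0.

z_c = 3.79 m

Setting FS = 1.00 in FS = [c + γz cos²β tanφ] / [γz sinβ cosβ] and solving for z:
z = c / [γ cosβ (FS·sinβ − cosβ·tanφ)]
  = 17.7 / [19.6·cos48.1°·(1.00·sin48.1° − cos48.1°·tan30.1°)]
  = 17.7 / [19.6·0.6678·(1.00·0.7443 − 0.6678·0.5797)]
  = 17.7 / 4.6753 = 3.786 m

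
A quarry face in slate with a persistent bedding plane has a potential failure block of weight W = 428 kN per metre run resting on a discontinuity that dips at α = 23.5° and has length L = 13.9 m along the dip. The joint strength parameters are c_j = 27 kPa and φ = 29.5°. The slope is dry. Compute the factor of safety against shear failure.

FS = 3.50

Resolving the block weight along and normal to the plane and applying the Mohr–Coulomb strength on the joint:
N' = W cosα = 428·cos23.5° = 392.5 kN/m
Driving force T = W sinα = 428·sin23.5° = 170.7 kN/m
Resisting force R = c_j·L + N'·tanφ = 27·13.9 + 392.5·tan29.5° = 375.3 + 222.1 = 597.4 kN/m
FS = R / T = 597.4 / 170.7 = 3.500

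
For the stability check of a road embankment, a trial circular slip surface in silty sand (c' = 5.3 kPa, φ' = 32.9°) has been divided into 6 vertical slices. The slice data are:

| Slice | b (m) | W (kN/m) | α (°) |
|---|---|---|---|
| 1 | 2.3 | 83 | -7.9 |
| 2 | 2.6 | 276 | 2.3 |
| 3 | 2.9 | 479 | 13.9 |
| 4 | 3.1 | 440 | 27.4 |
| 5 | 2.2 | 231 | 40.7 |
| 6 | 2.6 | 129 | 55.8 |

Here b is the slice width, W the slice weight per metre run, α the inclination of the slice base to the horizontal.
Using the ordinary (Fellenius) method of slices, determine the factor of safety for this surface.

FS = 1.82

Ordinary method of slices: FS = Σ[c'·Δl_i + (W_i cosα_i)·tanφ'] / Σ W_i sinα_i, with Δl_i = b_i / cosα_i.
Slice 1: Δl = 2.3/cos(-7.9°) = 2.322 m; N'_1 = 83·cos(-7.9°) = 82.2; c'Δl = 12.31; W sinα = -11.4
Slice 2: Δl = 2.6/cos2.3° = 2.602 m; N'_2 = 276·cos2.3° = 275.8; c'Δl = 13.79; W sinα = 11.1
Slice 3: Δl = 2.9/cos13.9° = 2.987 m; N'_3 = 479·cos13.9° = 465.0; c'Δl = 15.83; W sinα = 115.1
Slice 4: Δl = 3.1/cos27.4° = 3.492 m; N'_4 = 440·cos27.4° = 390.6; c'Δl = 18.51; W sinα = 202.5
Slice 5: Δl = 2.2/cos40.7° = 2.902 m; N'_5 = 231·cos40.7° = 175.1; c'Δl = 15.38; W sinα = 150.6
Slice 6: Δl = 2.6/cos55.8° = 4.626 m; N'_6 = 129·cos55.8° = 72.5; c'Δl = 24.52; W sinα = 106.7
Σc'Δl = 100.3 kN/m; ΣN' = 1461.2 kN/m; ΣW sinα = 574.6 kN/m
Resisting = 100.3 + 1461.2·tan32.9° = 100.3 + 945.3 = 1045.7 kN/m
FS = 1045.7 / 574.6 = 1.820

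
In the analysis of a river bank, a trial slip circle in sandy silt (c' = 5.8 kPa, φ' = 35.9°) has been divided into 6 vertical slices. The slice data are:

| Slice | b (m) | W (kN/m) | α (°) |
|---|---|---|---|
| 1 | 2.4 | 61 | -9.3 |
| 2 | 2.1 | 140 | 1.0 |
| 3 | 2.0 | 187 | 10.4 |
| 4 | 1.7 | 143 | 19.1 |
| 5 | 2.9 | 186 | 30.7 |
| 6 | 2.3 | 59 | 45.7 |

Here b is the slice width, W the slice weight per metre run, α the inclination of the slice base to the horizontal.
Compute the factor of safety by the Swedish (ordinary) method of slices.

Ordinary method of slices: FS = Σ[c'·Δl_i + (W_i cosα_i)·tanφ'] / Σ W_i sinα_i, with Δl_i = b_i / cosα_i.
Slice 1: Δl = 2.4/cos(-9.3°) = 2.432 m; N'_1 = 61·cos(-9.3°) = 60.2; c'Δl = 14.11; W sinα = -9.9
Slice 2: Δl = 2.1/cos1.0° = 2.100 m; N'_2 = 140·cos1.0° = 140.0; c'Δl = 12.18; W sinα = 2.4
Slice 3: Δl = 2.0/cos10.4° = 2.033 m; N'_3 = 187·cos10.4° = 183.9; c'Δl = 11.79; W sinα = 33.8
Slice 4: Δl = 1.7/cos19.1° = 1.799 m; N'_4 = 143·cos19.1° = 135.1; c'Δl = 10.43; W sinα = 46.8
Slice 5: Δl = 2.9/cos30.7° = 3.373 m; N'_5 = 186·cos30.7° = 159.9; c'Δl = 19.56; W sinα = 95.0
Slice 6: Δl = 2.3/cos45.7° = 3.293 m; N'_6 = 59·cos45.7° = 41.2; c'Δl = 19.10; W sinα = 42.2
Σc'Δl = 87.2 kN/m; ΣN' = 720.4 kN/m; ΣW sinα = 210.3 kN/m
Resisting = 87.2 + 720.4·tan35.9° = 87.2 + 521.5 = 608.6 kN/m
FS = 608.6 / 210.3 = 2.894

FS = 2.89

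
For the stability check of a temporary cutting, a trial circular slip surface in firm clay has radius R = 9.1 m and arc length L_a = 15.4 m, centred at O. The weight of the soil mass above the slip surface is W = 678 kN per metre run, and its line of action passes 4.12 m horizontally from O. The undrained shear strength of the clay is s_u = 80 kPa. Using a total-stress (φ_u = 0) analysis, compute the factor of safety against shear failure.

FS = 4.01

Taking moments about the centre O, the resisting moment is provided by the undrained shear strength acting along the arc:
M_R = s_u·L_a·R = 80·15.40·9.1 = 11211.2 kN·m/m
M_D = W·d = 678·4.12 = 2793.4 kN·m/m
FS = M_R / M_D = 11211.2 / 2793.4 = 4.014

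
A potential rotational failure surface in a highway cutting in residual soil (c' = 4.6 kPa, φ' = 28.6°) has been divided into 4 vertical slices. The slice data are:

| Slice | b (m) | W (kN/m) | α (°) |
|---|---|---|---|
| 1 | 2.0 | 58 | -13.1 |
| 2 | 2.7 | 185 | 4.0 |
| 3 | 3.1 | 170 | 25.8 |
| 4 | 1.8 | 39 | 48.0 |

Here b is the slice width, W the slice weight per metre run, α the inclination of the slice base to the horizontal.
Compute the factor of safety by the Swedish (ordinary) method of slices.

FS = 2.72

Ordinary method of slices: FS = Σ[c'·Δl_i + (W_i cosα_i)·tanφ'] / Σ W_i sinα_i, with Δl_i = b_i / cosα_i.
Slice 1: Δl = 2.0/cos(-13.1°) = 2.053 m; N'_1 = 58·cos(-13.1°) = 56.5; c'Δl = 9.45; W sinα = -13.1
Slice 2: Δl = 2.7/cos4.0° = 2.707 m; N'_2 = 185·cos4.0° = 184.5; c'Δl = 12.45; W sinα = 12.9
Slice 3: Δl = 3.1/cos25.8° = 3.443 m; N'_3 = 170·cos25.8° = 153.1; c'Δl = 15.84; W sinα = 74.0
Slice 4: Δl = 1.8/cos48.0° = 2.690 m; N'_4 = 39·cos48.0° = 26.1; c'Δl = 12.37; W sinα = 29.0
Σc'Δl = 50.1 kN/m; ΣN' = 420.2 kN/m; ΣW sinα = 102.7 kN/m
Resisting = 50.1 + 420.2·tan28.6° = 50.1 + 229.1 = 279.2 kN/m
FS = 279.2 / 102.7 = 2.718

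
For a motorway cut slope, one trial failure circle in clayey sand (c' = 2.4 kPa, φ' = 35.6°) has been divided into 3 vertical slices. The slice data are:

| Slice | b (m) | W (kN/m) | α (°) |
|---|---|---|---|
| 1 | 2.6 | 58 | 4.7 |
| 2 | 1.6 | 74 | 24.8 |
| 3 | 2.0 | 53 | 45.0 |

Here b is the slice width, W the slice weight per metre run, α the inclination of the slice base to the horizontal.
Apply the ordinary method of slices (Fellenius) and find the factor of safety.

Ordinary method of slices: FS = Σ[c'·Δl_i + (W_i cosα_i)·tanφ'] / Σ W_i sinα_i, with Δl_i = b_i / cosα_i.
Slice 1: Δl = 2.6/cos4.7° = 2.609 m; N'_1 = 58·cos4.7° = 57.8; c'Δl = 6.26; W sinα = 4.8
Slice 2: Δl = 1.6/cos24.8° = 1.763 m; N'_2 = 74·cos24.8° = 67.2; c'Δl = 4.23; W sinα = 31.0
Slice 3: Δl = 2.0/cos45.0° = 2.828 m; N'_3 = 53·cos45.0° = 37.5; c'Δl = 6.79; W sinα = 37.5
Σc'Δl = 17.3 kN/m; ΣN' = 162.5 kN/m; ΣW sinα = 73.3 kN/m
Resisting = 17.3 + 162.5·tan35.6° = 17.3 + 116.3 = 133.6 kN/m
FS = 133.6 / 73.3 = 1.823

FS = 1.82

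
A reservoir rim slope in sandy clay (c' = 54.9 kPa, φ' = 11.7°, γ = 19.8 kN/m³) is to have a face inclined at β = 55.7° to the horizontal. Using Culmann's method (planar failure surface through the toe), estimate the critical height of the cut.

Culmann's analysis gives the critical failure plane at α_cr = (β + φ')/2 = (55.7 + 11.7)/2 = 33.7°, and the critical height
H_c = (4c'/γ) · sinβ cosφ' / [1 − cos(β − φ')]
    = (4·54.9/19.8) · sin55.7°·cos11.7° / [1 − cos(44.0°)]
    = 11.091 · 0.8261·0.9792 / [1 − 0.7193]
    = 11.091 · 0.8089 / 0.2807
    = 31.97 m

H_c = 31.97 m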